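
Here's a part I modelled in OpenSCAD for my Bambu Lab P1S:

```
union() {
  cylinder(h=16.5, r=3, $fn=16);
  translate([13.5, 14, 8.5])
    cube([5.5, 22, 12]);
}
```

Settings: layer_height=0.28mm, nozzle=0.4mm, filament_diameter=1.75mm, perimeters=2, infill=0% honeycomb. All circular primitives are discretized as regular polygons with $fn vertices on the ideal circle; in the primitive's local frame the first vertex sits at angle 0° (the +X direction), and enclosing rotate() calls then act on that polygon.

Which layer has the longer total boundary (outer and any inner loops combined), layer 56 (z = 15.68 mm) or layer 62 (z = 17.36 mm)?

layer 56 (z = 15.68 mm)

Layer 56 (z = 15.68): the r=3 cylinder gives a regular 16-gon of circumradius 3 (constant along its height) (perimeter = 2·16·3.000·sin(180°/16) = 18.73 mm); the cube at (13.5, 14) (footprint 5.5×22) is included at this height (perimeter 55.00 mm); Merging all regions: the 2 present regions are separate (no shared area or edge), so areas and boundary lengths simply add and each stays a separate island — boundary = 73.73 mm. So its perimeter = 73.73 mm. Layer 62 (z = 17.36): the cylinder is absent (z outside [0, 16.5]); the 5.5×22 cube at (13.5, 14) contributes its full rectangle (perimeter 55.00 mm); Taking the union: only the 5.5×22 cube at (13.5, 14) is present, so the union is just that shape — boundary = 55.00 mm. So its perimeter = 55.00 mm. Layer 56 is larger (73.73 vs 55.00 mm).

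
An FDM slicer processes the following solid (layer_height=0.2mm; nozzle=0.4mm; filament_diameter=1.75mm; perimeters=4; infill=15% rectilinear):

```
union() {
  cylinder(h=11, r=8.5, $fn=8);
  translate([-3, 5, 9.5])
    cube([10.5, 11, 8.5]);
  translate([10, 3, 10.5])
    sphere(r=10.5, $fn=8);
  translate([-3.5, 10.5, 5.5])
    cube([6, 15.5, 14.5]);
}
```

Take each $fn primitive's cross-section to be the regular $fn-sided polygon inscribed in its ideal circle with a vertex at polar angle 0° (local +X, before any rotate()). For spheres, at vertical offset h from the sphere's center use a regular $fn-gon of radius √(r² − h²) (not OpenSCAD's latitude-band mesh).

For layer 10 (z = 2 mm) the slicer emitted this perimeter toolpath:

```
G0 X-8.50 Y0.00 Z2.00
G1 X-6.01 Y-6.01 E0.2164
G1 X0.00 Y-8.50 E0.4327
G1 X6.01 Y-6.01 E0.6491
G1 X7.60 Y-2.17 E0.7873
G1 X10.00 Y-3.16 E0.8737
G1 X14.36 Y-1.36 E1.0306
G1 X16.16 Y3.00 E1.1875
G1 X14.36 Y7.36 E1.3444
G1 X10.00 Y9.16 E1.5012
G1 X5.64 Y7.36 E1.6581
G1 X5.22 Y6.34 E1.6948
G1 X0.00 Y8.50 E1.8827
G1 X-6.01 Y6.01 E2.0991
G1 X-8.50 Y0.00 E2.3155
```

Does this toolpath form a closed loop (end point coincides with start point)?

Start point (G0): (-8.50, 0.00). End point (last G1): the path returns to the start — closed.

yes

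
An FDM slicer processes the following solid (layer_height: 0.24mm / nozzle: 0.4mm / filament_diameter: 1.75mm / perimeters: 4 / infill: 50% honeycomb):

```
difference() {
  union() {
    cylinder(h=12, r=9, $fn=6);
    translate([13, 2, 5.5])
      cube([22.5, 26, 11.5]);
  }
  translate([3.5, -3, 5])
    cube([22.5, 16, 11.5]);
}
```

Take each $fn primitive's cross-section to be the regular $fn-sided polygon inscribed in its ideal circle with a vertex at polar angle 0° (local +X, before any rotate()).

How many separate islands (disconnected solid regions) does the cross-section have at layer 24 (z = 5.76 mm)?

At z = 5.76 mm: the r=9 cylinder contributes a regular 6-gon of circumradius 9; the cube at (13, 2) (footprint 22.5×26) is included at this height; Combining (union): the 2 present regions are separate (no shared area or edge), so areas and boundary lengths simply add and each stays a separate island — 2 connected regions; the cube at (3.5, -3) (footprint 22.5×16) is included at this height; Subtracting the remaining from the first: starting from that combined region, the 22.5×16 cube at (3.5, -3) partially overlaps it — only the 182.23 mm² overlap (of its 360.00 mm²) is removed, clipping the outline — 2 connected regions. Overall, the cross-section has 2 separate islands. Island count = 2.

2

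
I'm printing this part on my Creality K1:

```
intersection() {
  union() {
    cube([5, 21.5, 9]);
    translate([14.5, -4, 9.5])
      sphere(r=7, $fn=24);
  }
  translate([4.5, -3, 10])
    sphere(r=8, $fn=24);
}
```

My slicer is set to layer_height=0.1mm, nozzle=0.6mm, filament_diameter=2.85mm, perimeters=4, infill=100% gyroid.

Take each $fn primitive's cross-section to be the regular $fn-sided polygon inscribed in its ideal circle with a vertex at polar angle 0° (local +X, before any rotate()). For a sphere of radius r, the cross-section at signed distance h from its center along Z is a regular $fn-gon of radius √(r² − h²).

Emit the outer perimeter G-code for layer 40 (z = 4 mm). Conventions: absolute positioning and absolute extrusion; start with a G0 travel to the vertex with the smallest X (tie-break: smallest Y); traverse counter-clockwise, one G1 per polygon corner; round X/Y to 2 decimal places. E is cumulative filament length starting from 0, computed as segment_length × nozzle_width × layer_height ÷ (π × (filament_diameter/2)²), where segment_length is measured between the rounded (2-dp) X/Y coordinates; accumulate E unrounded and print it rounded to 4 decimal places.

G0 X0.19 Y0.00 Z4.00
G1 X5.00 Y0.00 E0.0452
G1 X5.00 Y2.23 E0.0662
G1 X4.50 Y2.29 E0.0709
G1 X3.13 Y2.11 E0.0839
G1 X1.85 Y1.58 E0.0970
G1 X0.76 Y0.74 E0.1099
G1 X0.19 Y0.00 E0.1187

At z = 4 mm: the 5×21.5 cube contributes its full rectangle; the r=7 sphere at (14.5, -4) slices to a regular 24-gon of circumradius 4.330 (√(r²−h²) with h=5.5 from center); Taking the union: the 2 present regions are separate (no shared area or edge), so areas and boundary lengths simply add and each stays a separate island — 2 connected regions; the sphere at (4.5, -3): section is a regular 24-gon, circumradius = √(r²−h²) = √(8²−6²) = 5.292; After intersecting: the r=8 sphere at (4.5, -3) partially overlaps the result so far; clipping to the common part keeps 7.99 mm² — 1 connected region. The outline is a single polygon with 7 vertices. Extrusion per mm of travel: 0.6 × 0.1 / (π × 1.425²) = 0.009405. Accumulating E over each segment gives final E = 0.1187.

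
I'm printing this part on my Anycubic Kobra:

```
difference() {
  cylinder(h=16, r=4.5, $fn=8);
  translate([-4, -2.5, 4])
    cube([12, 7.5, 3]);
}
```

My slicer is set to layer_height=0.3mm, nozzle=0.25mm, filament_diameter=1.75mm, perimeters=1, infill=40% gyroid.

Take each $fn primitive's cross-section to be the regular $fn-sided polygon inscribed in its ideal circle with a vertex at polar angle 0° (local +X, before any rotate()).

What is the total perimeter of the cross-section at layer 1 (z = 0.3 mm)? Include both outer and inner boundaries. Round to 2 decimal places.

At z = 0.3 mm: the cylinder: section is a regular 8-gon, circumradius r=4.5 (perimeter = 2·8·4.500·sin(180°/8) = 27.55 mm); the cube at (-4, -2.5) does not reach this height (z outside [4, 7]); After the difference (first − rest): none of the subtracted shapes is present at this height, so the r=4.5 cylinder is unchanged — boundary = 27.55 mm. Overall, the cross-section is a single solid region. Total boundary length (outer) = 27.55 mm.

27.55 mm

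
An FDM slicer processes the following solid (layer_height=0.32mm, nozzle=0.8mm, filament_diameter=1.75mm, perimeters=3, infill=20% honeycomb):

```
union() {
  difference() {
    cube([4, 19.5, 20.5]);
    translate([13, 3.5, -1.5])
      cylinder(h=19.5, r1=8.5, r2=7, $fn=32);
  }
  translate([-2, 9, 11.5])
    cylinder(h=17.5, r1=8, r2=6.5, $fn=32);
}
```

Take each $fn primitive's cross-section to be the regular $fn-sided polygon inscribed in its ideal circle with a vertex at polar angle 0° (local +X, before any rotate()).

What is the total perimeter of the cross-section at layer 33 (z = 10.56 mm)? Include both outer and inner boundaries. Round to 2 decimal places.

At z = 10.56 mm: the cube (footprint 4×19.5) is included at this height (perimeter 47.00 mm); the cone at (13, 3.5): at t=0.618 of its height the radius interpolates to r₁+(r₂−r₁)t = 7.572, giving a regular 32-gon of that circumradius (perimeter = 2·32·7.572·sin(180°/32) = 47.50 mm); Subtracting the remaining from the first: starting from the 4×19.5 cube, the cone at (13, 3.5) misses the remaining region (no effect) — boundary = 47.00 mm; the cone at (-2, 9) is absent (z outside [11.5, 29]); Taking the union: only that combined region is present, so the union is just that shape — boundary = 47.00 mm. Overall, the cross-section is a single solid region. Total boundary length (outer) = 47.00 mm.

47.00 mm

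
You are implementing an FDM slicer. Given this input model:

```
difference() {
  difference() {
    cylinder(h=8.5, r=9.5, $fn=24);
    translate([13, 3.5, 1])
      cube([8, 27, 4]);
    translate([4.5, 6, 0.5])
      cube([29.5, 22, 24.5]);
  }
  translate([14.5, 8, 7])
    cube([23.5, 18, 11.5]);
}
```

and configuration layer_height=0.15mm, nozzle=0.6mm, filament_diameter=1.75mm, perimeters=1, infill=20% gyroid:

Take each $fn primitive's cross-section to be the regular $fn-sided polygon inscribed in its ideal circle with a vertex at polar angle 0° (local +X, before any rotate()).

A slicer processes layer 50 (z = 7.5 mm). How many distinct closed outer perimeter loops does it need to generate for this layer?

At z = 7.5 mm: the r=9.5 cylinder gives a regular 24-gon of circumradius 9.5 (constant along its height); the cube at (13, 3.5) is absent (z outside [1, 5]); the cube at (4.5, 6) is present — its section is the full 29.5×22 rectangle; After the difference (first − rest): starting from the r=9.5 cylinder, the 29.5×22 cube at (4.5, 6) partially overlaps it — only the 3.66 mm² overlap (of its 649.00 mm²) is removed, clipping the outline — 1 connected region; the 23.5×18 cube at (14.5, 8) contributes its full rectangle; Taking the first minus the rest: starting from that combined region, the 23.5×18 cube at (14.5, 8) misses the remaining region (no effect) — 1 connected region. The result has 1 disconnected region.

1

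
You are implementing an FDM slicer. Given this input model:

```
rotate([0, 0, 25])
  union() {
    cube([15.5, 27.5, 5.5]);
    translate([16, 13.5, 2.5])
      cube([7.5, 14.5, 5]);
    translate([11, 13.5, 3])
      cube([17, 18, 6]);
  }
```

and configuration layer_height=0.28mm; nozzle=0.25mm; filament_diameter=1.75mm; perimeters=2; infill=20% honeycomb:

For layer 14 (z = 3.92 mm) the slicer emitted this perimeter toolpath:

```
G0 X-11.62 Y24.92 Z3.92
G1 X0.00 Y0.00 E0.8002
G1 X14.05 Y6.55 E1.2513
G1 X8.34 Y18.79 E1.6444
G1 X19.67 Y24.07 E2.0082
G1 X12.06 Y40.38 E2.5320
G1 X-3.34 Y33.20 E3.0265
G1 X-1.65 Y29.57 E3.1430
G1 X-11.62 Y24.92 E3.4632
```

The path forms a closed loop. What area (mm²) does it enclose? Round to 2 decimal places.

669.14 mm²

Apply the shoelace formula to the sequence of (X, Y) vertices; enclosed area = 669.14 mm².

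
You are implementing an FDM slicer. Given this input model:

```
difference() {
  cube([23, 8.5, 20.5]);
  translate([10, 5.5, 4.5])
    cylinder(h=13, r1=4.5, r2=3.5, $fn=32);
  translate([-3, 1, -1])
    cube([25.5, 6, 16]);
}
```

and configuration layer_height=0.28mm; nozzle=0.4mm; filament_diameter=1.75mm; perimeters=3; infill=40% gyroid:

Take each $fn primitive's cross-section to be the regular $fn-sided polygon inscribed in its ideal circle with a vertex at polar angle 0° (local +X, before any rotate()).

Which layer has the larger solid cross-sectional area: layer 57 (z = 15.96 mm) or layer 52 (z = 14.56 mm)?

Layer 57 (z = 15.96): the 23×8.5 cube contributes its full rectangle (area 195.50 mm²); the cone at (10, 5.5) contributes a regular 32-gon of circumradius 3.618 (interpolated between r1=4.5 and r2=3.5 at t=0.882) (area = (32/2)·3.618²·sin(360°/32) = 40.87 mm²); the cube at (-3, 1) does not reach this height (z outside [-1, 15]); Taking the first minus the rest: starting from the 23×8.5 cube (195.50 mm²), the cone at (10, 5.5) partially overlaps it — only the 39.22 mm² overlap (of its 40.87 mm²) is removed, clipping the outline — area = 156.28 mm². So its area = 156.28 mm². Layer 52 (z = 14.56): the 23×8.5 cube contributes its full rectangle (area 195.50 mm²); the cone at (10, 5.5): at t=0.774 of its height the radius interpolates to r₁+(r₂−r₁)t = 3.726, giving a regular 32-gon of that circumradius (area = (32/2)·3.726²·sin(360°/32) = 43.34 mm²); the cube at (-3, 1) is present — its section is the full 25.5×6 rectangle (area 153.00 mm²); Subtracting the remaining from the first: starting from the 23×8.5 cube (195.50 mm²), the cone at (10, 5.5) partially overlaps it — only the 41.21 mm² overlap (of its 43.34 mm²) is removed, clipping the outline; the 25.5×6 cube at (-3, 1) partially overlaps it — only the 102.50 mm² overlap (of its 153.00 mm²) is removed, clipping the outline — area = 51.79 mm². So its area = 51.79 mm². Layer 57 is larger (156.28 vs 51.79 mm²).

layer 57 (z = 15.96 mm)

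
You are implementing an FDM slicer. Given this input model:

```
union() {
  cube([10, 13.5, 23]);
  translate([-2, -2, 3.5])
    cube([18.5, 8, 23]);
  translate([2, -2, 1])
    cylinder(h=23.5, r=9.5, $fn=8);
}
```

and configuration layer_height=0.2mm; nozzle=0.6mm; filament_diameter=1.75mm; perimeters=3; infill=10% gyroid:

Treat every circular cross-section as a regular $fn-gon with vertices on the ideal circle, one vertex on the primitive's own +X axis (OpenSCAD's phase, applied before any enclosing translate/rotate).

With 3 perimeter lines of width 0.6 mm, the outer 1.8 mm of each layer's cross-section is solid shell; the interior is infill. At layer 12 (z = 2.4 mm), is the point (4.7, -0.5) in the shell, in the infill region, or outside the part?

infill

At z = 2.4 mm: the cube (footprint 10×13.5) is included at this height; the cube at (-2, -2) is not intersected at this z (z outside [3.5, 26.5]); the r=9.5 cylinder at (2, -2) gives a regular 8-gon of circumradius 9.5 (constant along its height); Combining (union): the regions partially overlap (shared area 59.27 mm²), so overlapping operands fuse into one piece — 1 connected region. Overall, the cross-section is a single solid region. The nearest boundary edge runs (10.00, 13.50)→(10.00, 1.62); distance from the point to it = 5.71 mm. The point is inside the cross-section and 5.71 mm from the nearest boundary — more than the 1.8 mm shell width (3 × 0.6), so it's in the infill interior.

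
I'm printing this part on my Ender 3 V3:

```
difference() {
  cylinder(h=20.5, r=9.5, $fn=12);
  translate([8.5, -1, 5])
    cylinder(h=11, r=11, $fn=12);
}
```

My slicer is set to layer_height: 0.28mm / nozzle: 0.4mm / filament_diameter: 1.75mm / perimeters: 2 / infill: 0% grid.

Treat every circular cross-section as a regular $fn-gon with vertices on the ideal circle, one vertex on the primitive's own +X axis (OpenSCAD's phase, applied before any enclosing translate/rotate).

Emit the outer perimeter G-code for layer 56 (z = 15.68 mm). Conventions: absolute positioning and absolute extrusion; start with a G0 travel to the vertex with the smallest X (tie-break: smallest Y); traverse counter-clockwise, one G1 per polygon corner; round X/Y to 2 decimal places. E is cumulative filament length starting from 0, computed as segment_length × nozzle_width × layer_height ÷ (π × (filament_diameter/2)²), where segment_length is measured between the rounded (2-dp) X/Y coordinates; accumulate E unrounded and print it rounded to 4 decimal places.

G0 X-9.50 Y0.00 Z15.68
G1 X-8.23 Y-4.75 E0.2289
G1 X-4.75 Y-8.23 E0.4581
G1 X0.00 Y-9.50 E0.6871
G1 X1.56 Y-9.08 E0.7623
G1 X-1.03 Y-6.50 E0.9325
G1 X-2.50 Y-1.00 E1.1976
G1 X-1.03 Y4.50 E1.4627
G1 X3.00 Y8.53 E1.7281
G1 X3.32 Y8.61 E1.7434
G1 X0.00 Y9.50 E1.9035
G1 X-4.75 Y8.23 E2.1324
G1 X-8.23 Y4.75 E2.3616
G1 X-9.50 Y0.00 E2.5906

At z = 15.68 mm: the r=9.5 cylinder gives a regular 12-gon of circumradius 9.5 (constant along its height); the r=11 cylinder at (8.5, -1) gives a regular 12-gon of circumradius 11 (constant along its height); Taking the first minus the rest: starting from the r=9.5 cylinder, the r=11 cylinder at (8.5, -1) partially overlaps it — only the 148.04 mm² overlap (of its 363.00 mm²) is removed, clipping the outline — 1 connected region. The outline is a single polygon with 13 vertices. Extrusion per mm of travel: 0.4 × 0.28 / (π × 0.875²) = 0.046564. Accumulating E over each segment gives final E = 2.5906.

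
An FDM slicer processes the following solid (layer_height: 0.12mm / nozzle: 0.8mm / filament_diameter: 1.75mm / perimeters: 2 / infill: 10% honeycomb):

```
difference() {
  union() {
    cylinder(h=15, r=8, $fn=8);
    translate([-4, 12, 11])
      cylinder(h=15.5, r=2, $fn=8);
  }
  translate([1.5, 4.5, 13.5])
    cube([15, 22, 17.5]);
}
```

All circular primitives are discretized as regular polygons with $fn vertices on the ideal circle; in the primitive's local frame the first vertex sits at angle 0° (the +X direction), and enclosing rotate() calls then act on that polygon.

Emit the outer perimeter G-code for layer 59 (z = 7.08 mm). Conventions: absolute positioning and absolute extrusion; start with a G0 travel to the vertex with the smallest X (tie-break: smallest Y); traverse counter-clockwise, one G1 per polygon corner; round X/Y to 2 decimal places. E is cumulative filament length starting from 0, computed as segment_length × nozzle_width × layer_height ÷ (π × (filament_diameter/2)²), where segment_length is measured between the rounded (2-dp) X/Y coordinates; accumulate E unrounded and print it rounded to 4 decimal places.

G0 X-8.00 Y0.00 Z7.08
G1 X-5.66 Y-5.66 E0.2444
G1 X0.00 Y-8.00 E0.4889
G1 X5.66 Y-5.66 E0.7333
G1 X8.00 Y0.00 E0.9778
G1 X5.66 Y5.66 E1.2222
G1 X0.00 Y8.00 E1.4667
G1 X-5.66 Y5.66 E1.7111
G1 X-8.00 Y0.00 E1.9556

At z = 7.08 mm: the r=8 cylinder contributes a regular 8-gon of circumradius 8; the cylinder at (-4, 12) is absent (z outside [11, 26.5]); Merging all regions: only the r=8 cylinder is present, so the union is just that shape — 1 connected region; the cube at (1.5, 4.5) does not reach this height (z outside [13.5, 31]); Taking the first minus the rest: none of the subtracted shapes is present at this height, so that combined region is unchanged — 1 connected region. The outline is a single polygon with 8 vertices. Extrusion per mm of travel: 0.8 × 0.12 / (π × 0.875²) = 0.039912. Accumulating E over each segment gives final E = 1.9556.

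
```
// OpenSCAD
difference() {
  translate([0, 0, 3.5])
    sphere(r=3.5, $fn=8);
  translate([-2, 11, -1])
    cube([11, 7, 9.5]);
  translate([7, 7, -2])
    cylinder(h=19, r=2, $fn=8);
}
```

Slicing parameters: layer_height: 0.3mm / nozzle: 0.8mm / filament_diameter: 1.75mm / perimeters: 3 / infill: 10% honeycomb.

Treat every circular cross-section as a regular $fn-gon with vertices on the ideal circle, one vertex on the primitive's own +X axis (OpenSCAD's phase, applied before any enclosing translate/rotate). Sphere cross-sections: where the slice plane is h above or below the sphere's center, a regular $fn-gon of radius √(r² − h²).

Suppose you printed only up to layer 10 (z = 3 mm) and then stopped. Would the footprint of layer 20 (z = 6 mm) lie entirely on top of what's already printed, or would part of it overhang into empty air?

Compare the two slices. At z = 3: the r=3.5 sphere slices to a regular 8-gon of circumradius 3.464 (√(r²−h²) with h=0.5 from center) (area = (8/2)·3.464²·sin(360°/8) = 33.94 mm²); the cube at (-2, 11) is present — its section is the full 11×7 rectangle (area 77.00 mm²); the cylinder at (7, 7): section is a regular 8-gon, circumradius r=2 (area = (8/2)·2.000²·sin(360°/8) = 11.31 mm²); Subtracting the remaining from the first: starting from the r=3.5 sphere (33.94 mm²), the 11×7 cube at (-2, 11) misses the remaining region (no effect); the r=2 cylinder at (7, 7) misses the remaining region (no effect) — area = 33.94 mm². At z = 6: the sphere: section is a regular 8-gon, circumradius = √(r²−h²) = √(3.5²−2.5²) = 2.449 (area = (8/2)·2.449²·sin(360°/8) = 16.97 mm²); the cube at (-2, 11) is present — its section is the full 11×7 rectangle (area 77.00 mm²); the r=2 cylinder at (7, 7) gives a regular 8-gon of circumradius 2 (constant along its height) (area = (8/2)·2.000²·sin(360°/8) = 11.31 mm²); Taking the first minus the rest: starting from the r=3.5 sphere (16.97 mm²), the 11×7 cube at (-2, 11) misses the remaining region (no effect); the r=2 cylinder at (7, 7) misses the remaining region (no effect) — area = 16.97 mm². Checking containment: the cross-section at z = 6 is a subset of the cross-section at z = 3.

entirely on top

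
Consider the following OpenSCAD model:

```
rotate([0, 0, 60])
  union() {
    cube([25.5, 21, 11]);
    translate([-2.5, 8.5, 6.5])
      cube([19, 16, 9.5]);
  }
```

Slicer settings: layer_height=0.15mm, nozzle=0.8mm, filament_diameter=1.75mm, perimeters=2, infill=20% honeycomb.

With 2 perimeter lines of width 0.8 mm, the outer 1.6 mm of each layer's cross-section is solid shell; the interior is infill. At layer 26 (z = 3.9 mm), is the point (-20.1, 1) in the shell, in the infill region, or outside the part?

At z = 3.9 mm: the cube (footprint 25.5×21) is included at this height; the cube at (-2.5, 8.5) does not reach this height (z outside [6.5, 16]); Combining (union): only the 25.5×21 cube is present, so the union is just that shape — 1 connected region; (rotated 60° about Z; rotation is an isometry so areas/perimeters/island counts are preserved). Overall, the cross-section is a single solid region. Undo the 60° rotation: the query point maps to (-9.184, 17.907) in the un-rotated model frame. The nearest boundary edge runs (0.00, 21.00)→(0.00, 0.00); distance from the point to it = 9.18 mm. The point is not inside any of the regions above, so it lies outside the cross-section (9.18 mm from the nearest boundary).

outside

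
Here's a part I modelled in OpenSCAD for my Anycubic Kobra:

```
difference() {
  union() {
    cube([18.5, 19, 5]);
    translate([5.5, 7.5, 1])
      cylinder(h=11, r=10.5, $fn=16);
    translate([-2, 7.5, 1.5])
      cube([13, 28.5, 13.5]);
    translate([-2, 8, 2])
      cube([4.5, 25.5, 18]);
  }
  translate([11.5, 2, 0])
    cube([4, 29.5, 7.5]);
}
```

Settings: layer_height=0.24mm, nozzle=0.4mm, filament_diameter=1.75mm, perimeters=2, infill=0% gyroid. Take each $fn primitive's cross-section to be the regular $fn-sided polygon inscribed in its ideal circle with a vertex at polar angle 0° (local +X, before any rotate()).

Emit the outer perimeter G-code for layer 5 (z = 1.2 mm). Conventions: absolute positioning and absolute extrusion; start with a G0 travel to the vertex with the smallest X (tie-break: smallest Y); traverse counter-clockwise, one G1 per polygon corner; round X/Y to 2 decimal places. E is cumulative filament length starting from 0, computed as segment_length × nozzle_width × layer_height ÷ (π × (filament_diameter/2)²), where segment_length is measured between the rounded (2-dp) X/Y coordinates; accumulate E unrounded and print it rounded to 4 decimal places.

At z = 1.2 mm: the 18.5×19 cube contributes its full rectangle; the cylinder at (5.5, 7.5): section is a regular 16-gon, circumradius r=10.5; the cube at (-2, 7.5) is absent (z outside [1.5, 15]); the cube at (-2, 8) does not reach this height (z outside [2, 20]); Merging all regions: the regions partially overlap (shared area 250.17 mm²), so overlapping operands fuse into one piece — 1 connected region; the 4×29.5 cube at (11.5, 2) contributes its full rectangle; After the difference (first − rest): starting from the result so far, the 4×29.5 cube at (11.5, 2) partially overlaps it — only the 68.00 mm² overlap (of its 118.00 mm²) is removed, clipping the outline — 1 connected region. The outline is a single polygon with 17 vertices. Extrusion per mm of travel: 0.4 × 0.24 / (π × 0.875²) = 0.039912. Accumulating E over each segment gives final E = 4.5870.

G0 X-5.00 Y7.50 Z1.20
G1 X-4.20 Y3.48 E0.1636
G1 X-1.92 Y0.08 E0.3270
G1 X1.48 Y-2.20 E0.4904
G1 X5.50 Y-3.00 E0.6540
G1 X9.52 Y-2.20 E0.8176
G1 X12.81 Y0.00 E0.9755
G1 X18.50 Y0.00 E1.2026
G1 X18.50 Y19.00 E1.9610
G1 X15.50 Y19.00 E2.0807
G1 X15.50 Y2.00 E2.7592
G1 X11.50 Y2.00 E2.9188
G1 X11.50 Y19.00 E3.5974
G1 X0.00 Y19.00 E4.0563
G1 X0.00 Y16.21 E4.1677
G1 X-1.92 Y14.92 E4.2600
G1 X-4.20 Y11.52 E4.4234
G1 X-5.00 Y7.50 E4.5870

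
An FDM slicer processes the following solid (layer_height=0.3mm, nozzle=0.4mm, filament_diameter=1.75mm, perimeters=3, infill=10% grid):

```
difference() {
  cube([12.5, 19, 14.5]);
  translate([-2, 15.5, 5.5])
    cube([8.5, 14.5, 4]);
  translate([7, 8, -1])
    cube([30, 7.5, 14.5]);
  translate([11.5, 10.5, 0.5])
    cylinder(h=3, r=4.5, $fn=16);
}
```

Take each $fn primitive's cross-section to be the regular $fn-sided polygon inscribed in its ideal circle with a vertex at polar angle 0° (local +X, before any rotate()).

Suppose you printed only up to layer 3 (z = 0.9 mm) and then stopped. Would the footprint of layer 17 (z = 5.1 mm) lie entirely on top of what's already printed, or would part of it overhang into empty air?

Compare the two slices. At z = 0.9: the cube is present — its section is the full 12.5×19 rectangle (area 237.50 mm²); the cube at (-2, 15.5) does not reach this height (z outside [5.5, 9.5]); the 30×7.5 cube at (7, 8) contributes its full rectangle (area 225.00 mm²); the cylinder at (11.5, 10.5): section is a regular 16-gon, circumradius r=4.5 (area = (16/2)·4.500²·sin(360°/16) = 61.99 mm²); Taking the first minus the rest: starting from the 12.5×19 cube (237.50 mm²), the 30×7.5 cube at (7, 8) partially overlaps it — only the 41.25 mm² overlap (of its 225.00 mm²) is removed, clipping the outline; the r=4.5 cylinder at (11.5, 10.5) partially overlaps it — only the 6.91 mm² overlap (of its 61.99 mm²) is removed, clipping the outline — area = 189.34 mm². At z = 5.1: the cube is present — its section is the full 12.5×19 rectangle (area 237.50 mm²); the cube at (-2, 15.5) is not intersected at this z (z outside [5.5, 9.5]); the 30×7.5 cube at (7, 8) contributes its full rectangle (area 225.00 mm²); the cylinder at (11.5, 10.5) is not intersected at this z (z outside [0.5, 3.5]); Taking the first minus the rest: starting from the 12.5×19 cube (237.50 mm²), the 30×7.5 cube at (7, 8) partially overlaps it — only the 41.25 mm² overlap (of its 225.00 mm²) is removed, clipping the outline — area = 196.25 mm². Checking containment: at z = 5.1 the cross-section extends beyond the z = 0.9 cross-section by about 6.91 mm².

part overhangs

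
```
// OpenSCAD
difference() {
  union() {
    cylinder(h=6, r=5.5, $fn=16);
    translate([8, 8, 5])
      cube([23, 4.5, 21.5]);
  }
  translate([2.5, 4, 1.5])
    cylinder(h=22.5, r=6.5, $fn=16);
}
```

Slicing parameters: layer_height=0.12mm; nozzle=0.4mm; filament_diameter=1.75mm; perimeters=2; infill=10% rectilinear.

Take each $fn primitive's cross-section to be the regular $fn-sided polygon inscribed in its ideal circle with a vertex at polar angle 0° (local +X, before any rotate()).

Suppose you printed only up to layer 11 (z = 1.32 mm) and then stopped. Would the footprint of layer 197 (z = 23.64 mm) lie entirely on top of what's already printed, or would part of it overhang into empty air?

part overhangs

Compare the two slices. At z = 1.32: the cylinder: section is a regular 16-gon, circumradius r=5.5 (area = (16/2)·5.500²·sin(360°/16) = 92.61 mm²); the cube at (8, 8) is not intersected at this z (z outside [5, 26.5]); Merging all regions: only the r=5.5 cylinder is present, so the union is just that shape — area = 92.61 mm²; the cylinder at (2.5, 4) does not reach this height (z outside [1.5, 24]); Taking the first minus the rest: none of the subtracted shapes is present at this height, so the result so far is unchanged — area = 92.61 mm². At z = 23.64: the cylinder does not reach this height (z outside [0, 6]); the cube at (8, 8) is present — its section is the full 23×4.5 rectangle (area 103.50 mm²); Taking the union: only the 23×4.5 cube at (8, 8) is present, so the union is just that shape — area = 103.50 mm²; the cylinder at (2.5, 4): section is a regular 16-gon, circumradius r=6.5 (area = (16/2)·6.500²·sin(360°/16) = 129.35 mm²); Subtracting the remaining from the first: starting from that combined region (103.50 mm²), the r=6.5 cylinder at (2.5, 4) misses the remaining region (no effect) — area = 103.50 mm². Checking containment: at z = 23.64 the cross-section extends beyond the z = 1.32 cross-section by about 103.50 mm².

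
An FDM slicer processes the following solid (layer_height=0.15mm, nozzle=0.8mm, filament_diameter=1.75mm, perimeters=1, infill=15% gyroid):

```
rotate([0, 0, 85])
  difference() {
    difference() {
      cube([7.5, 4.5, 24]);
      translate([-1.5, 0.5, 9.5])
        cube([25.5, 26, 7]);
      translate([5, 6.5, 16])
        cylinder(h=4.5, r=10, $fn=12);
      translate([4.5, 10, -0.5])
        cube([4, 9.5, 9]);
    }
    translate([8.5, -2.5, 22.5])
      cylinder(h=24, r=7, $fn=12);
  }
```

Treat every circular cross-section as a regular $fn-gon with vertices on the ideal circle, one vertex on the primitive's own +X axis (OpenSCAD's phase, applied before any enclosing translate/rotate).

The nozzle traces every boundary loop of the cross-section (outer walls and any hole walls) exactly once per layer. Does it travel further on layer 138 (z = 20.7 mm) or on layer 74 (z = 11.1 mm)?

layer 138 (z = 20.7 mm)

Layer 138 (z = 20.7): the cube is present — its section is the full 7.5×4.5 rectangle (perimeter 24.00 mm); the cube at (-1.5, 0.5) is absent (z outside [9.5, 16.5]); the cylinder at (5, 6.5) is absent (z outside [16, 20.5]); the cube at (4.5, 10) is not intersected at this z (z outside [-0.5, 8.5]); Subtracting the remaining from the first: none of the subtracted shapes is present at this height, so the 7.5×4.5 cube is unchanged — boundary = 24.00 mm; the cylinder at (8.5, -2.5) is absent (z outside [22.5, 46.5]); Taking the first minus the rest: none of the subtracted shapes is present at this height, so the result so far is unchanged — boundary = 24.00 mm; (rotated 85° about Z; rotation is an isometry so areas/perimeters/island counts are preserved). So its perimeter = 24.00 mm. Layer 74 (z = 11.1): the 7.5×4.5 cube contributes its full rectangle (perimeter 24.00 mm); the cube at (-1.5, 0.5) is present — its section is the full 25.5×26 rectangle (perimeter 103.00 mm); the cylinder at (5, 6.5) is absent (z outside [16, 20.5]); the cube at (4.5, 10) does not reach this height (z outside [-0.5, 8.5]); After the difference (first − rest): starting from the 7.5×4.5 cube, the 25.5×26 cube at (-1.5, 0.5) partially overlaps it — only the 30.00 mm² overlap (of its 663.00 mm²) is removed, clipping the outline — boundary = 16.00 mm; the cylinder at (8.5, -2.5) is absent (z outside [22.5, 46.5]); After the difference (first − rest): none of the subtracted shapes is present at this height, so the result so far is unchanged — boundary = 16.00 mm; (whole slice rotated 85° about Z — lengths, areas and connectivity unchanged). So its perimeter = 16.00 mm. Layer 138 is larger (24.00 vs 16.00 mm).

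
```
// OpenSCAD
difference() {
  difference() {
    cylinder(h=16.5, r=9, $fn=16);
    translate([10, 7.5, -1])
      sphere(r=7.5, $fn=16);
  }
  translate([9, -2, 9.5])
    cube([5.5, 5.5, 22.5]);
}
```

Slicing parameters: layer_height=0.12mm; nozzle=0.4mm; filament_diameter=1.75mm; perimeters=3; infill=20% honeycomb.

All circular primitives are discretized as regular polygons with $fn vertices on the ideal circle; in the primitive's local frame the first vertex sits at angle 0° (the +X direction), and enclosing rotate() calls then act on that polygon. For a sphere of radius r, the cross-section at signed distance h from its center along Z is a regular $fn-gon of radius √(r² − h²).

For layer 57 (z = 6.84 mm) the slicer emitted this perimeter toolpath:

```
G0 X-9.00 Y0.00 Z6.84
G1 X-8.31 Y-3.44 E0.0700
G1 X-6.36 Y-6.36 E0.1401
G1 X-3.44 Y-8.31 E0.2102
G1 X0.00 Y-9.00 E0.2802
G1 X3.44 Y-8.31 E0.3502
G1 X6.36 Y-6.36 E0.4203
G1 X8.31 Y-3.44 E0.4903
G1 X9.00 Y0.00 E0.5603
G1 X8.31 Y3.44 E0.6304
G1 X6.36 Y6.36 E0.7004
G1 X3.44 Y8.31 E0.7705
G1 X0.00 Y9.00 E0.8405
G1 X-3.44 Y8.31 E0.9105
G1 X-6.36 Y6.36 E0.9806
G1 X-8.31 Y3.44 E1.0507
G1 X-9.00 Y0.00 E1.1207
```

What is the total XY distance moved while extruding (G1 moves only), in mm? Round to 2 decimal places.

56.16 mm

Sum the Euclidean lengths of each G1 segment: total = 56.16 mm.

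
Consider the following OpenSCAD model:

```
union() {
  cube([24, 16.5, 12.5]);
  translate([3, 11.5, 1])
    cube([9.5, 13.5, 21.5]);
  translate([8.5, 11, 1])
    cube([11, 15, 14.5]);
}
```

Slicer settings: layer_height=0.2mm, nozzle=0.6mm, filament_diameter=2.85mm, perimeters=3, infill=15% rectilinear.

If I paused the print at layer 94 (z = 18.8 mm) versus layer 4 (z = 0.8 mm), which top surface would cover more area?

layer 4 (z = 0.8 mm)

Layer 94 (z = 18.8): the cube is absent (z outside [0, 12.5]); the 9.5×13.5 cube at (3, 11.5) contributes its full rectangle (area 128.25 mm²); the cube at (8.5, 11) is absent (z outside [1, 15.5]); Merging all regions: only the 9.5×13.5 cube at (3, 11.5) is present, so the union is just that shape — area = 128.25 mm². So its area = 128.25 mm². Layer 4 (z = 0.8): the 24×16.5 cube contributes its full rectangle (area 396.00 mm²); the cube at (3, 11.5) is absent (z outside [1, 22.5]); the cube at (8.5, 11) is absent (z outside [1, 15.5]); Merging all regions: only the 24×16.5 cube is present, so the union is just that shape — area = 396.00 mm². So its area = 396.00 mm². Layer 4 is larger (396.00 vs 128.25 mm²).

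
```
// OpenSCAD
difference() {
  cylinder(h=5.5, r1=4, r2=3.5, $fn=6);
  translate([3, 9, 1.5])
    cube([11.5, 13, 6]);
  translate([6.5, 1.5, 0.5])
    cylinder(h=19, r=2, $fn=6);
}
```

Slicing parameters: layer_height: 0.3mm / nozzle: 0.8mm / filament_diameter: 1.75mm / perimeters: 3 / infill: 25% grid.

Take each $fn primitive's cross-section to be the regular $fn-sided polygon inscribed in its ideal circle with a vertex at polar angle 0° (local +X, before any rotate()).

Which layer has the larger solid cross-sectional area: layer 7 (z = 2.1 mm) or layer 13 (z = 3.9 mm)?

layer 7 (z = 2.1 mm)

Layer 7 (z = 2.1): the cone contributes a regular 6-gon of circumradius 3.809 (interpolated between r1=4 and r2=3.5 at t=0.382) (area = (6/2)·3.809²·sin(360°/6) = 37.70 mm²); the 11.5×13 cube at (3, 9) contributes its full rectangle (area 149.50 mm²); the r=2 cylinder at (6.5, 1.5) contributes a regular 6-gon of circumradius 2 (area = (6/2)·2.000²·sin(360°/6) = 10.39 mm²); Taking the first minus the rest: starting from the cone (37.70 mm²), the 11.5×13 cube at (3, 9) misses the remaining region (no effect); the r=2 cylinder at (6.5, 1.5) misses the remaining region (no effect) — area = 37.70 mm². So its area = 37.70 mm². Layer 13 (z = 3.9): the cone (r1=4→r2=3.5) has section circumradius 3.645 here — a regular 6-gon (area = (6/2)·3.645²·sin(360°/6) = 34.53 mm²); the cube at (3, 9) (footprint 11.5×13) is included at this height (area 149.50 mm²); the r=2 cylinder at (6.5, 1.5) gives a regular 6-gon of circumradius 2 (constant along its height) (area = (6/2)·2.000²·sin(360°/6) = 10.39 mm²); Subtracting the remaining from the first: starting from the cone (34.53 mm²), the 11.5×13 cube at (3, 9) misses the remaining region (no effect); the r=2 cylinder at (6.5, 1.5) misses the remaining region (no effect) — area = 34.53 mm². So its area = 34.53 mm². Layer 7 is larger (37.70 vs 34.53 mm²).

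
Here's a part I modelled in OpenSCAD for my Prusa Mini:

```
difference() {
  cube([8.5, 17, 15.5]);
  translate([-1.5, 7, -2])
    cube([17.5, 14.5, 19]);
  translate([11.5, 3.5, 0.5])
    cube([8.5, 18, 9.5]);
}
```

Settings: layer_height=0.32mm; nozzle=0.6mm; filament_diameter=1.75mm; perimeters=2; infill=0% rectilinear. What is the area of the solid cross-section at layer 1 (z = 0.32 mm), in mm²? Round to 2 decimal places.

At z = 0.32 mm: the cube (footprint 8.5×17) is included at this height (area 144.50 mm²); the 17.5×14.5 cube at (-1.5, 7) contributes its full rectangle (area 253.75 mm²); the cube at (11.5, 3.5) is not intersected at this z (z outside [0.5, 10]); After the difference (first − rest): starting from the 8.5×17 cube (144.50 mm²), the 17.5×14.5 cube at (-1.5, 7) partially overlaps it — only the 85.00 mm² overlap (of its 253.75 mm²) is removed, clipping the outline — area = 59.50 mm². Overall, the cross-section is a single solid region. Net area = 59.50 mm².

59.50 mm²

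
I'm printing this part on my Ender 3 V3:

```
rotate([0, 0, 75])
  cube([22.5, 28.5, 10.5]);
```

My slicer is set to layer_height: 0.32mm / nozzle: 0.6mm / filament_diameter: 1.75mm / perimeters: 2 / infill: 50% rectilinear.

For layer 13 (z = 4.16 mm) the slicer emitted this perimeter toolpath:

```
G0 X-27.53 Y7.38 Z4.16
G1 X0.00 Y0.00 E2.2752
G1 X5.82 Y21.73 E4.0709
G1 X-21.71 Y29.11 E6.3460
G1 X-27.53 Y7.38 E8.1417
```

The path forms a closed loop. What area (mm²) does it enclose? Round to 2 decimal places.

641.18 mm²

Apply the shoelace formula to the sequence of (X, Y) vertices; enclosed area = 641.18 mm².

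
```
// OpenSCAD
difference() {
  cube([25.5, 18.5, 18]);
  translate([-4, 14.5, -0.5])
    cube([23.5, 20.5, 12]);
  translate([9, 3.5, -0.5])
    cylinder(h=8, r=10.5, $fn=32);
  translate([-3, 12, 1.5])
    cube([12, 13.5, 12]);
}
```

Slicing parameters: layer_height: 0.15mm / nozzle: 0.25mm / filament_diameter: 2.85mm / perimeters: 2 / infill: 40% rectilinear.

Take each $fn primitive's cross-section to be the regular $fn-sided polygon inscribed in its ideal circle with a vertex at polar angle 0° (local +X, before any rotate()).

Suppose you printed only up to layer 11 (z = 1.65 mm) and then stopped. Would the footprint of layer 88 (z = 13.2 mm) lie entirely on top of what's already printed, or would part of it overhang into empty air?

Compare the two slices. At z = 1.65: the 25.5×18.5 cube contributes its full rectangle (area 471.75 mm²); the 23.5×20.5 cube at (-4, 14.5) contributes its full rectangle (area 481.75 mm²); the r=10.5 cylinder at (9, 3.5) gives a regular 32-gon of circumradius 10.5 (constant along its height) (area = (32/2)·10.500²·sin(360°/32) = 344.14 mm²); the cube at (-3, 12) is present — its section is the full 12×13.5 rectangle (area 162.00 mm²); Subtracting the remaining from the first: starting from the 25.5×18.5 cube (471.75 mm²), the 23.5×20.5 cube at (-4, 14.5) partially overlaps it — only the 78.00 mm² overlap (of its 481.75 mm²) is removed, clipping the outline; the r=10.5 cylinder at (9, 3.5) partially overlaps it — only the 234.21 mm² overlap (of its 344.14 mm²) is removed, clipping the outline; the 12×13.5 cube at (-3, 12) partially overlaps it — only the 14.32 mm² overlap (of its 162.00 mm²) is removed, clipping the outline — area = 145.22 mm². At z = 13.2: the cube is present — its section is the full 25.5×18.5 rectangle (area 471.75 mm²); the cube at (-4, 14.5) is absent (z outside [-0.5, 11.5]); the cylinder at (9, 3.5) is not intersected at this z (z outside [-0.5, 7.5]); the 12×13.5 cube at (-3, 12) contributes its full rectangle (area 162.00 mm²); After the difference (first − rest): starting from the 25.5×18.5 cube (471.75 mm²), the 12×13.5 cube at (-3, 12) partially overlaps it — only the 58.50 mm² overlap (of its 162.00 mm²) is removed, clipping the outline — area = 413.25 mm². Checking containment: at z = 13.2 the cross-section extends beyond the z = 1.65 cross-section by about 268.03 mm².

part overhangs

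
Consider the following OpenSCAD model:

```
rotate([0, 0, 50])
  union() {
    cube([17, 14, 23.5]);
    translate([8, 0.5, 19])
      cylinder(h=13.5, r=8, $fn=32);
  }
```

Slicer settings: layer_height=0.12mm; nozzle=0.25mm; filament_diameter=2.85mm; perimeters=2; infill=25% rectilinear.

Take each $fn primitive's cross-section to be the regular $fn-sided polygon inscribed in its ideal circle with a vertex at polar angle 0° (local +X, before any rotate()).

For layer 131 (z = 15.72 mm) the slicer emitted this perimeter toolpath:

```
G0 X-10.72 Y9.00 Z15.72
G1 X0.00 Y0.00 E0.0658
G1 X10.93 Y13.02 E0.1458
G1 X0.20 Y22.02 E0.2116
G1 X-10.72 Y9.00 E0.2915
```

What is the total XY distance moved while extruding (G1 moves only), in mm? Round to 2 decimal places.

61.99 mm

Sum the Euclidean lengths of each G1 segment: total = 61.99 mm.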